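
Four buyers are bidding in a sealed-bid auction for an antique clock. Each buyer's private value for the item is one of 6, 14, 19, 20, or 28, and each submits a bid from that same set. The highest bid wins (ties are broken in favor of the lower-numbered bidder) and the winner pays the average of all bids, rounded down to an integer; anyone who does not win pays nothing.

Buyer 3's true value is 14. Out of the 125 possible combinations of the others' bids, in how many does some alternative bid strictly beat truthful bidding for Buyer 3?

9

Others bid (6, 6, 19): truth gives 0; bid 19 gives 2 > 0. Violating.
Others bid (6, 6, 20): truth gives 0; bid 20 gives 1 > 0. Violating.
Others bid (6, 14, 6): truth gives 0; bid 19 gives 3 > 0. Violating.
Others bid (6, 14, 14): truth gives 0; bid 19 gives 1 > 0. Violating.
Others bid (6, 6, 6): truth gives 6; no alternative beats it.
Others bid (6, 6, 14): truth gives 4; no alternative beats it.
(Checking all 125 profiles: 9 have a profitable deviation, 116 do not.)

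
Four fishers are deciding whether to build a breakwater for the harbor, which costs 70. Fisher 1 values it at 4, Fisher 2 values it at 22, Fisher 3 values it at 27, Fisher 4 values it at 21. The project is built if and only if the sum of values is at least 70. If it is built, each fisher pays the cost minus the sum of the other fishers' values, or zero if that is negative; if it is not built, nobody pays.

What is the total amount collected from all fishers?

Total value 74 ≥ cost 70, so it is built.
Fisher 1: others sum to 70; max(0, 70 - 70) = 0.
Fisher 2: others sum to 52; max(0, 70 - 52) = 18.
Fisher 3: others sum to 47; max(0, 70 - 47) = 23.
Fisher 4: others sum to 53; max(0, 70 - 53) = 17.
Total collected = 0 + 18 + 23 + 17 = 58.

58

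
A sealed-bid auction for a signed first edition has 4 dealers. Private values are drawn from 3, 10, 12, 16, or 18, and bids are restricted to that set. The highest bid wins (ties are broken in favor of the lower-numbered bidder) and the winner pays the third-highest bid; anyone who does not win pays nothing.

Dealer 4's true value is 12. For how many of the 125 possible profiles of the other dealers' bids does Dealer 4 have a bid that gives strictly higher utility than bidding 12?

Others bid (3, 3, 12): truth gives 0; bid 16 gives 9 > 0. Violating.
Others bid (3, 3, 16): truth gives 0; bid 18 gives 9 > 0. Violating.
Others bid (3, 10, 12): truth gives 0; bid 16 gives 2 > 0. Violating.
Others bid (3, 10, 16): truth gives 0; bid 18 gives 2 > 0. Violating.
Others bid (3, 3, 3): truth gives 9; no alternative beats it.
Others bid (3, 3, 10): truth gives 9; no alternative beats it.
(Checking all 125 profiles: 24 have a profitable deviation, 101 do not.)

24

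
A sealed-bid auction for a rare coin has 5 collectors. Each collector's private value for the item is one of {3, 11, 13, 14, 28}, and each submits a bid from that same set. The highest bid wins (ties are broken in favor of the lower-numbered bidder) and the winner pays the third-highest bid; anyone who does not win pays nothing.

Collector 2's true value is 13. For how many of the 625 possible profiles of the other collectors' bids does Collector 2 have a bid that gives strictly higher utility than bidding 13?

Others bid (3, 3, 3, 14): truth gives 0; bid 14 gives 10 > 0. Violating.
Others bid (3, 3, 3, 28): truth gives 0; bid 28 gives 10 > 0. Violating.
Others bid (3, 3, 11, 14): truth gives 0; bid 14 gives 2 > 0. Violating.
Others bid (3, 3, 11, 28): truth gives 0; bid 28 gives 2 > 0. Violating.
Others bid (3, 3, 3, 3): truth gives 10; no alternative beats it.
Others bid (3, 3, 3, 11): truth gives 10; no alternative beats it.
(Checking all 625 profiles: 64 have a profitable deviation, 561 do not.)

64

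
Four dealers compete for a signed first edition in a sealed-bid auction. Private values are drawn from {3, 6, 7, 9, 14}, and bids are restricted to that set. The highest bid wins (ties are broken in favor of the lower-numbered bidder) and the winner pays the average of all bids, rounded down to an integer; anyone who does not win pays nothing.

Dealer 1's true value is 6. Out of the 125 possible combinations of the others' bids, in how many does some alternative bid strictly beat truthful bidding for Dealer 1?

Others bid (3, 3, 7): truth gives 0; bid 7 gives 1 > 0. Violating.
Others bid (3, 6, 7): truth gives 0; bid 7 gives 1 > 0. Violating.
Others bid (3, 7, 3): truth gives 0; bid 7 gives 1 > 0. Violating.
Others bid (3, 7, 6): truth gives 0; bid 7 gives 1 > 0. Violating.
Others bid (3, 3, 3): truth gives 3; no alternative beats it.
Others bid (3, 3, 6): truth gives 2; no alternative beats it.
(Checking all 125 profiles: 9 have a profitable deviation, 116 do not.)

9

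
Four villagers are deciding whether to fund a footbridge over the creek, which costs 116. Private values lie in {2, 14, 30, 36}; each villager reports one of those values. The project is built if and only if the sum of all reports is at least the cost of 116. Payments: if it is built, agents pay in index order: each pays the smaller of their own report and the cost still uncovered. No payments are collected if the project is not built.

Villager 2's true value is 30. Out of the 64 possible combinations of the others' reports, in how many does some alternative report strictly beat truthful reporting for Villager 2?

4

Others report (30, 36, 36): truth gives 0; report 14 gives 16 > 0. Violating.
Others report (36, 30, 36): truth gives 0; report 14 gives 16 > 0. Violating.
Others report (36, 36, 30): truth gives 0; report 14 gives 16 > 0. Violating.
Others report (36, 36, 36): truth gives 0; report 14 gives 16 > 0. Violating.
Others report (2, 2, 2): truth gives 0; no alternative beats it.
Others report (2, 2, 14): truth gives 0; no alternative beats it.
(Checking all 64 profiles: 4 have a profitable deviation, 60 do not.)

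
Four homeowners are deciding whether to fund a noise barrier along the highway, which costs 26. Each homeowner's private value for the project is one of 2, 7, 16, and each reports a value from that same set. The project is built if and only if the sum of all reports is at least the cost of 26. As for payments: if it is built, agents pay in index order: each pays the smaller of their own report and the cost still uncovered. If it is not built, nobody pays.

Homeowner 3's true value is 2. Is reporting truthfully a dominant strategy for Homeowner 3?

Check each profile of the others' reports and compare truth against every alternative report.
Others report (2, 2, 16): truth gives 0, best alternative gives -5.
Others report (2, 7, 16): truth gives 0, best alternative gives -5.
Others report (2, 16, 2): truth gives 0, best alternative gives -5.
Others report (2, 16, 7): truth gives 0, best alternative gives -5.
Others report (2, 16, 16): truth gives 0, best alternative gives -5.
Others report (7, 2, 16): truth gives 0, best alternative gives -5.
(Remaining 21 profiles checked similarly; truth is weakly best in each.)
In every case the truthful report is at least as good as any alternative, so it is a dominant strategy.

Yes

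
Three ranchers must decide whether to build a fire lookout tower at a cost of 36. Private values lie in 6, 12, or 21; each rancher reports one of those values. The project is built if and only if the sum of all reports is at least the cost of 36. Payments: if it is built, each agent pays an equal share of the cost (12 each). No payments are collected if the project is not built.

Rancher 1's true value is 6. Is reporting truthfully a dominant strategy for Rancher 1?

Check each profile of the others' reports and compare truth against every alternative report.
Others report (6, 21): truth gives 0, best alternative gives -6.
Others report (12, 12): truth gives 0, best alternative gives -6.
Others report (21, 6): truth gives 0, best alternative gives -6.
Others report (12, 21): truth gives -6, best alternative gives -6.
Others report (21, 12): truth gives -6, best alternative gives -6.
Others report (21, 21): truth gives -6, best alternative gives -6.
(Remaining 3 profiles checked similarly; truth is weakly best in each.)
In every case the truthful report is at least as good as any alternative, so it is a dominant strategy.

Yes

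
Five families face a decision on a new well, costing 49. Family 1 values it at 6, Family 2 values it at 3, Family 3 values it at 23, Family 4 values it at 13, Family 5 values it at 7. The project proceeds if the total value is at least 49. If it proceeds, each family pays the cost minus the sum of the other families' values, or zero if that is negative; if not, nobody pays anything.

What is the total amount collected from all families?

37

Total value 52 ≥ cost 49, so it is built.
Family 1: others sum to 46; max(0, 49 - 46) = 3.
Family 2: others sum to 49; max(0, 49 - 49) = 0.
Family 3: others sum to 29; max(0, 49 - 29) = 20.
Family 4: others sum to 39; max(0, 49 - 39) = 10.
Family 5: others sum to 45; max(0, 49 - 45) = 4.
Total collected = 3 + 0 + 20 + 10 + 4 = 37.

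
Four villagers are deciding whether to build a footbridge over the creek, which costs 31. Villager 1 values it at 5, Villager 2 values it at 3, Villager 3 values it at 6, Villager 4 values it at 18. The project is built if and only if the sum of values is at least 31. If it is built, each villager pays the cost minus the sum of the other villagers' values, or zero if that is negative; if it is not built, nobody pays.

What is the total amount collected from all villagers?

28

Total value 32 ≥ cost 31, so it is built.
Villager 1: others sum to 27; max(0, 31 - 27) = 4.
Villager 2: others sum to 29; max(0, 31 - 29) = 2.
Villager 3: others sum to 26; max(0, 31 - 26) = 5.
Villager 4: others sum to 14; max(0, 31 - 14) = 17.
Total collected = 4 + 2 + 5 + 17 = 28.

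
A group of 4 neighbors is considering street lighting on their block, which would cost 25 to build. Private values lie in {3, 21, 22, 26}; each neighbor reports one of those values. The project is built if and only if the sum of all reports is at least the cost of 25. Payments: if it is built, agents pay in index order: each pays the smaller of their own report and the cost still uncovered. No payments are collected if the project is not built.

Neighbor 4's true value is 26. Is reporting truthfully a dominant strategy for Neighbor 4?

Check each profile of the others' reports and compare truth against every alternative report.
Others report (3, 3, 21): truth gives 26, best alternative gives 26.
Others report (3, 3, 22): truth gives 26, best alternative gives 26.
Others report (3, 3, 26): truth gives 26, best alternative gives 26.
Others report (3, 21, 3): truth gives 26, best alternative gives 26.
Others report (3, 21, 21): truth gives 26, best alternative gives 26.
Others report (3, 21, 22): truth gives 26, best alternative gives 26.
(Remaining 58 profiles checked similarly; truth is weakly best in each.)
In every case the truthful report is at least as good as any alternative, so it is a dominant strategy.

Yes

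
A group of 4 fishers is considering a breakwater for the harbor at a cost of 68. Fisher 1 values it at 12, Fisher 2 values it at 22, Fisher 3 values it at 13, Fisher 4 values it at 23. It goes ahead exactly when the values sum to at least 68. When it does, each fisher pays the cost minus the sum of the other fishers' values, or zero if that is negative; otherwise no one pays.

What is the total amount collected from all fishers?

Total value 70 ≥ cost 68, so it is built.
Fisher 1: others sum to 58; max(0, 68 - 58) = 10.
Fisher 2: others sum to 48; max(0, 68 - 48) = 20.
Fisher 3: others sum to 57; max(0, 68 - 57) = 11.
Fisher 4: others sum to 47; max(0, 68 - 47) = 21.
Total collected = 10 + 20 + 11 + 21 = 62.

62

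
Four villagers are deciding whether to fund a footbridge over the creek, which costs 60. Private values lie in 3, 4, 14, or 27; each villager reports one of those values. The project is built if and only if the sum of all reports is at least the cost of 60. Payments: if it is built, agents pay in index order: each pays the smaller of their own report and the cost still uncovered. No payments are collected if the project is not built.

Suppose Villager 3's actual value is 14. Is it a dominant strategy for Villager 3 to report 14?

Consider the case where Villager 1 reports 3, Villager 2 reports 27 and Villager 4 reports 27.
Truthful report 14: project built, pays 14, utility 14 - 14 = 0.
Report 3 instead: project built, pays 3, utility 14 - 3 = 11.
Since 11 > 0, reporting 3 is strictly better here, so truthful reporting is not dominant.

No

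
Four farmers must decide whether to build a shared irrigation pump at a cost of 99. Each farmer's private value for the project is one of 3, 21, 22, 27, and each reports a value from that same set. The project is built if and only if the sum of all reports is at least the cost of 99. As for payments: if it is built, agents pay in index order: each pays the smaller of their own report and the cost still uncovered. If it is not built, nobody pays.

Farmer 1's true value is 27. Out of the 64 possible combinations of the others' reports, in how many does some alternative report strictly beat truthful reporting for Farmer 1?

Others report (27, 27, 27): truth gives 0; report 21 gives 6 > 0. Violating.
Others report (3, 3, 3): truth gives 0; no alternative beats it.
Others report (3, 3, 21): truth gives 0; no alternative beats it.
(Checking all 64 profiles: 1 has a profitable deviation, 63 do not.)

1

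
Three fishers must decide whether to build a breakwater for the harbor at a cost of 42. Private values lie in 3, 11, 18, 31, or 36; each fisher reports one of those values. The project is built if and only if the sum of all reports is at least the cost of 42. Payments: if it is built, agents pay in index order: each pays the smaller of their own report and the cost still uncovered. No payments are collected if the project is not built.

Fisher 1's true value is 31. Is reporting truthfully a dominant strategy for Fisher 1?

Consider the case where Fisher 2 reports 3 and Fisher 3 reports 31.
Truthful report 31: project built, pays 31, utility 31 - 31 = 0.
Report 11 instead: project built, pays 11, utility 31 - 11 = 20.
Since 20 > 0, reporting 11 is strictly better here, so truthful reporting is not dominant.

No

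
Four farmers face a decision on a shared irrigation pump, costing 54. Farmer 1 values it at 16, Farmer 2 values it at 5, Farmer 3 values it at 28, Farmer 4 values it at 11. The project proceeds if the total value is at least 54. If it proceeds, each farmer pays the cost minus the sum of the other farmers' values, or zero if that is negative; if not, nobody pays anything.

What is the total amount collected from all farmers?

Total value 60 ≥ cost 54, so it is built.
Farmer 1: others sum to 44; max(0, 54 - 44) = 10.
Farmer 2: others sum to 55; max(0, 54 - 55) = 0.
Farmer 3: others sum to 32; max(0, 54 - 32) = 22.
Farmer 4: others sum to 49; max(0, 54 - 49) = 5.
Total collected = 10 + 0 + 22 + 5 = 37.

37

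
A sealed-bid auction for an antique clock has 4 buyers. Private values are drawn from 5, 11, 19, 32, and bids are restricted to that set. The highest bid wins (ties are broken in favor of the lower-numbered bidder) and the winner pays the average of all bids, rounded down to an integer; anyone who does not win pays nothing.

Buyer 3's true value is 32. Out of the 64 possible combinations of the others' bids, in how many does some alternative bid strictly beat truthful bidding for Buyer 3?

12

Others bid (5, 5, 5): truth gives 21; bid 11 gives 26 > 21. Violating.
Others bid (5, 5, 11): truth gives 19; bid 11 gives 24 > 19. Violating.
Others bid (5, 5, 19): truth gives 17; bid 19 gives 20 > 17. Violating.
Others bid (5, 11, 5): truth gives 19; bid 19 gives 22 > 19. Violating.
Others bid (5, 5, 32): truth gives 14; no alternative beats it.
Others bid (5, 11, 32): truth gives 12; no alternative beats it.
(Checking all 64 profiles: 12 have a profitable deviation, 52 do not.)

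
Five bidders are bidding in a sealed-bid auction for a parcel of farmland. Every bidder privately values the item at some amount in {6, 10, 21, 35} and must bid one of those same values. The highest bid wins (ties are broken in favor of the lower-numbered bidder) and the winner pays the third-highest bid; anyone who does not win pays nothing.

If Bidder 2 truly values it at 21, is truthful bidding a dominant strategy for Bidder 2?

No

Consider the case where Bidder 1 bids 6, Bidder 3 bids 6, Bidder 4 bids 6 and Bidder 5 bids 35.
Truthful bid 21: loses, pays 0, utility 0.
Bid 35 instead: wins, pays 6, utility 21 - 6 = 15.
Since 15 > 0, bidding 35 is strictly better here, so truthful bidding is not dominant.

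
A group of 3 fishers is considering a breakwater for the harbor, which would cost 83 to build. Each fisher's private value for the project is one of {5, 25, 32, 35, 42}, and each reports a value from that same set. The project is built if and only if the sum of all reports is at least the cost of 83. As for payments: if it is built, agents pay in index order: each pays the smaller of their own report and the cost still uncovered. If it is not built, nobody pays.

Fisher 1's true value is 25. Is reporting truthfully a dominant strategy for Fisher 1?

No

Consider the case where Fisher 2 reports 42 and Fisher 3 reports 42.
Truthful report 25: project built, pays 25, utility 25 - 25 = 0.
Report 5 instead: project built, pays 5, utility 25 - 5 = 20.
Since 20 > 0, reporting 5 is strictly better here, so truthful reporting is not dominant.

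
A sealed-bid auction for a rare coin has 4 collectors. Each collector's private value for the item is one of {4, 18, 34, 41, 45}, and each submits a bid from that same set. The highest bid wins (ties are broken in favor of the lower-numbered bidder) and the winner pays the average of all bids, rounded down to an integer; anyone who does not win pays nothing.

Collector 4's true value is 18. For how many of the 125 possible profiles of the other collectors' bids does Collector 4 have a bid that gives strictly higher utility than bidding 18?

Others bid (4, 4, 18): truth gives 0; bid 34 gives 3 > 0. Violating.
Others bid (4, 18, 4): truth gives 0; bid 34 gives 3 > 0. Violating.
Others bid (18, 4, 4): truth gives 0; bid 34 gives 3 > 0. Violating.
Others bid (4, 4, 4): truth gives 11; no alternative beats it.
Others bid (4, 4, 34): truth gives 0; no alternative beats it.
(Checking all 125 profiles: 3 have a profitable deviation, 122 do not.)

3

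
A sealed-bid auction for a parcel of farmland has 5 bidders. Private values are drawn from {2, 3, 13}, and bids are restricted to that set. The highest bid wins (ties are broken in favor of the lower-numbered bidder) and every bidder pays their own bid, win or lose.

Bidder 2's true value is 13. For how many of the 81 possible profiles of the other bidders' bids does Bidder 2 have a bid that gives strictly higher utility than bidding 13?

35

Others bid (2, 2, 2, 2): truth gives 0; bid 3 gives 10 > 0. Violating.
Others bid (2, 2, 2, 3): truth gives 0; bid 3 gives 10 > 0. Violating.
Others bid (2, 2, 3, 2): truth gives 0; bid 3 gives 10 > 0. Violating.
Others bid (2, 2, 3, 3): truth gives 0; bid 3 gives 10 > 0. Violating.
Others bid (2, 2, 2, 13): truth gives 0; no alternative beats it.
Others bid (2, 2, 3, 13): truth gives 0; no alternative beats it.
(Checking all 81 profiles: 35 have a profitable deviation, 46 do not.)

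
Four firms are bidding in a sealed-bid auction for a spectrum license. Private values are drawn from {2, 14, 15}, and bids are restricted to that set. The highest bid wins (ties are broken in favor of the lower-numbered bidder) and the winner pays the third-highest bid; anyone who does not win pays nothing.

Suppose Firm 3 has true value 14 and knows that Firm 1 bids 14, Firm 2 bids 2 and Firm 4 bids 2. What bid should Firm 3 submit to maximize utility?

Bid 2: loses, pays 0, utility 0.
Bid 14: loses, pays 0, utility 0.
Bid 15: wins, pays 2, utility 14 - 2 = 12.
The best choice is 15 with utility 12.

15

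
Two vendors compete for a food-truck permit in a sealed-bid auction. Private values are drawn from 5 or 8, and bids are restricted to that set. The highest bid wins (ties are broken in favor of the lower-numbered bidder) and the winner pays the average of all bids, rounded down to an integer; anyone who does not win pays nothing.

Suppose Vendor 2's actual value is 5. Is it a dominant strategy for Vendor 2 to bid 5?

Yes

Check each profile of the others' bids and compare truth against every alternative bid.
Others bid (5): truth gives 0, best alternative gives -1.
Others bid (8): truth gives 0, best alternative gives 0.
In every case the truthful bid is at least as good as any alternative, so it is a dominant strategy.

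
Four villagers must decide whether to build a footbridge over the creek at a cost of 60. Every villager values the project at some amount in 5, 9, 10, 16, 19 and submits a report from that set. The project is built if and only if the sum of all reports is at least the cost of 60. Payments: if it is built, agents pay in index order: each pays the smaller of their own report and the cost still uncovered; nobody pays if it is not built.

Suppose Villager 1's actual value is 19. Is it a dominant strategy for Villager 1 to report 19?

Consider the case where Villager 2 reports 9, Villager 3 reports 16 and Villager 4 reports 19.
Truthful report 19: project built, pays 19, utility 19 - 19 = 0.
Report 16 instead: project built, pays 16, utility 19 - 16 = 3.
Since 3 > 0, reporting 16 is strictly better here, so truthful reporting is not dominant.

No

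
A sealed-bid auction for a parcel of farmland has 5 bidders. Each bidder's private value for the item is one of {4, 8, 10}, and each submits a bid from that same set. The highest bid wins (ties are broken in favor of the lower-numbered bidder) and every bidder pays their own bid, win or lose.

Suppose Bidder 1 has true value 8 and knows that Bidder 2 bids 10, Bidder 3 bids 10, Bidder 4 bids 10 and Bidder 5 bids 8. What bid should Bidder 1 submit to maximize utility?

Bid 4: loses but pays 4, utility -4.
Bid 8: loses but pays 8, utility -8.
Bid 10: wins, pays 10, utility 8 - 10 = -2.
The best choice is 10 with utility -2.

10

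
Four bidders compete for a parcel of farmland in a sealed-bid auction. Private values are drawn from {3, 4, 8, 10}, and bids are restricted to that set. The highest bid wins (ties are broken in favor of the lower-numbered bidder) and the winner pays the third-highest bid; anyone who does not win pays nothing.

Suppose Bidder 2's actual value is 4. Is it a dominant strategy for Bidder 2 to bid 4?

Consider the case where Bidder 1 bids 3, Bidder 3 bids 3 and Bidder 4 bids 8.
Truthful bid 4: loses, pays 0, utility 0.
Bid 8 instead: wins, pays 3, utility 4 - 3 = 1.
Since 1 > 0, bidding 8 is strictly better here, so truthful bidding is not dominant.

No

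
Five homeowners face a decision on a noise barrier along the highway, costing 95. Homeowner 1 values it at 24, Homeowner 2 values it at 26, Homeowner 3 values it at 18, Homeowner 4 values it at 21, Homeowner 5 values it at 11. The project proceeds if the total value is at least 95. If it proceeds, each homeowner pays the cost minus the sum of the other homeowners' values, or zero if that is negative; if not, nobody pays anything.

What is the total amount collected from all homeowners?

Total value 100 ≥ cost 95, so it is built.
Homeowner 1: others sum to 76; max(0, 95 - 76) = 19.
Homeowner 2: others sum to 74; max(0, 95 - 74) = 21.
Homeowner 3: others sum to 82; max(0, 95 - 82) = 13.
Homeowner 4: others sum to 79; max(0, 95 - 79) = 16.
Homeowner 5: others sum to 89; max(0, 95 - 89) = 6.
Total collected = 19 + 21 + 13 + 16 + 6 = 75.

75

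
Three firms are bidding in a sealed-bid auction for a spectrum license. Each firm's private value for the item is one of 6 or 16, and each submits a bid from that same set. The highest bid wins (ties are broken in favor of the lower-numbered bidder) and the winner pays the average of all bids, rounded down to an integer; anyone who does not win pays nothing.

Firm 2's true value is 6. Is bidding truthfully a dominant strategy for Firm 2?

Yes

Check each profile of the others' bids and compare truth against every alternative bid.
Others bid (6, 16): truth gives 0, best alternative gives -6.
Others bid (6, 6): truth gives 0, best alternative gives -3.
Others bid (16, 6): truth gives 0, best alternative gives 0.
Others bid (16, 16): truth gives 0, best alternative gives 0.
In every case the truthful bid is at least as good as any alternative, so it is a dominant strategy.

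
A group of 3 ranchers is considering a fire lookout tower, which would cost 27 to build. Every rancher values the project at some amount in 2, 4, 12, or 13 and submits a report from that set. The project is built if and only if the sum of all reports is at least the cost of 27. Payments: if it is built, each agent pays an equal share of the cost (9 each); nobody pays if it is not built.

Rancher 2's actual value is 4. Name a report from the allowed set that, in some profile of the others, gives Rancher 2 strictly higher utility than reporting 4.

2

Suppose Rancher 1 reports 12 and Rancher 3 reports 12.
Report 4: project built, pays 9, utility 4 - 9 = -5.
Report 2: project not built, utility 0.
So reporting 2 beats truth here (0 > -5).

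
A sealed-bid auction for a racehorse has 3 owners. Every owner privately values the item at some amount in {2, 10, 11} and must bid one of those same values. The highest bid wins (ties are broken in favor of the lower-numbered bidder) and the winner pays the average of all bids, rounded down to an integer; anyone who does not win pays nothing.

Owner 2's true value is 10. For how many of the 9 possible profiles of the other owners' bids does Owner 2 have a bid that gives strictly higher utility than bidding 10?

2

Others bid (2, 11): truth gives 0; bid 11 gives 2 > 0. Violating.
Others bid (10, 2): truth gives 0; bid 11 gives 3 > 0. Violating.
Others bid (2, 2): truth gives 6; no alternative beats it.
Others bid (2, 10): truth gives 3; no alternative beats it.
(Checking all 9 profiles: 2 have a profitable deviation, 7 do not.)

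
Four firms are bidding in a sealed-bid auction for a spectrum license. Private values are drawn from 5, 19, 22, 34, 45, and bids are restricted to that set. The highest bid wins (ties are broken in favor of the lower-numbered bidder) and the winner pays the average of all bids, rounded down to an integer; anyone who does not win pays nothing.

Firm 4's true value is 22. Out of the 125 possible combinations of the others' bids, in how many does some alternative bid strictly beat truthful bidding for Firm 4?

Others bid (5, 5, 5): truth gives 13; bid 19 gives 14 > 13. Violating.
Others bid (5, 5, 22): truth gives 0; bid 34 gives 6 > 0. Violating.
Others bid (5, 19, 22): truth gives 0; bid 34 gives 2 > 0. Violating.
Others bid (5, 22, 5): truth gives 0; bid 34 gives 6 > 0. Violating.
Others bid (5, 5, 19): truth gives 10; no alternative beats it.
Others bid (5, 5, 34): truth gives 0; no alternative beats it.
(Checking all 125 profiles: 13 have a profitable deviation, 112 do not.)

13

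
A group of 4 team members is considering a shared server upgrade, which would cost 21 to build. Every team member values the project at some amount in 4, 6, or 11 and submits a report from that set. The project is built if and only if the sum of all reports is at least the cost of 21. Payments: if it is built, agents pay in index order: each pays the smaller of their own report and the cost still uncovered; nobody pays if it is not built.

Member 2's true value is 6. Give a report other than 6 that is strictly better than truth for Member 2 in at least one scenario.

Suppose Member 1 reports 4, Member 3 reports 4 and Member 4 reports 11.
Report 6: project built, pays 6, utility 6 - 6 = 0.
Report 4: project built, pays 4, utility 6 - 4 = 2.
So reporting 4 beats truth here (2 > 0).

4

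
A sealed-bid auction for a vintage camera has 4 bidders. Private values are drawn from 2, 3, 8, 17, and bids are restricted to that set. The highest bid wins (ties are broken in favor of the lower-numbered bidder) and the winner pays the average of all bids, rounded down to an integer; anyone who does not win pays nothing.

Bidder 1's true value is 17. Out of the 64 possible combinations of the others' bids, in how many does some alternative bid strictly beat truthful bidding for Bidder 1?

Others bid (2, 2, 2): truth gives 12; bid 2 gives 15 > 12. Violating.
Others bid (2, 2, 3): truth gives 11; bid 3 gives 15 > 11. Violating.
Others bid (2, 2, 8): truth gives 10; bid 8 gives 12 > 10. Violating.
Others bid (2, 3, 2): truth gives 11; bid 3 gives 15 > 11. Violating.
Others bid (2, 2, 17): truth gives 8; no alternative beats it.
Others bid (2, 3, 17): truth gives 8; no alternative beats it.
(Checking all 64 profiles: 27 have a profitable deviation, 37 do not.)

27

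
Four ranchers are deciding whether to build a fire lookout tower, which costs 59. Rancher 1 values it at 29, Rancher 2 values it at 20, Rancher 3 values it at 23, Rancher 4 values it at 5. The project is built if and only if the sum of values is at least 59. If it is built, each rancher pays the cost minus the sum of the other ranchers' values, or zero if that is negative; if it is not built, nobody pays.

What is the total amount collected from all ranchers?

Total value 77 ≥ cost 59, so it is built.
Rancher 1: others sum to 48; max(0, 59 - 48) = 11.
Rancher 2: others sum to 57; max(0, 59 - 57) = 2.
Rancher 3: others sum to 54; max(0, 59 - 54) = 5.
Rancher 4: others sum to 72; max(0, 59 - 72) = 0.
Total collected = 11 + 2 + 5 + 0 = 18.

18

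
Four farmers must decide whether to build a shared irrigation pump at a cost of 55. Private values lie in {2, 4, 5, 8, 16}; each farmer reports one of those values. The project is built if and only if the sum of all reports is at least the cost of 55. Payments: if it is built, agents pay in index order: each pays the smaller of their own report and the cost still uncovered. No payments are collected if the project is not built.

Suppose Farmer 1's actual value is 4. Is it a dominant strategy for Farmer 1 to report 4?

Check each profile of the others' reports and compare truth against every alternative report.
Others report (2, 2, 2): truth gives 0, best alternative gives 0.
Others report (2, 2, 4): truth gives 0, best alternative gives 0.
Others report (2, 2, 5): truth gives 0, best alternative gives 0.
Others report (2, 2, 8): truth gives 0, best alternative gives 0.
Others report (2, 2, 16): truth gives 0, best alternative gives 0.
Others report (2, 4, 2): truth gives 0, best alternative gives 0.
(Remaining 119 profiles checked similarly; truth is weakly best in each.)
In every case the truthful report is at least as good as any alternative, so it is a dominant strategy.

Yes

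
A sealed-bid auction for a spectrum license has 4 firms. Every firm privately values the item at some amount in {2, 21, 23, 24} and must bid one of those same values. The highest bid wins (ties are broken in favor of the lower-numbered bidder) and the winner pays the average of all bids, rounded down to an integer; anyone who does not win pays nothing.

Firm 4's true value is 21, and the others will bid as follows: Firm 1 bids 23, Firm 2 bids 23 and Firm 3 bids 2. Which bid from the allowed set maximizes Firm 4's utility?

24

Bid 2: loses, pays 0, utility 0.
Bid 21: loses, pays 0, utility 0.
Bid 23: loses, pays 0, utility 0.
Bid 24: wins, pays 18, utility 21 - 18 = 3.
The best choice is 24 with utility 3.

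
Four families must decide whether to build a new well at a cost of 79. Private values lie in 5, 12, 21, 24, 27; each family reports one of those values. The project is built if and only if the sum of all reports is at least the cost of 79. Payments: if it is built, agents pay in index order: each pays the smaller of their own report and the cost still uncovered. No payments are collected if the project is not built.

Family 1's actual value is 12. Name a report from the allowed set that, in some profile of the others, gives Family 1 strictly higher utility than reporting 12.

5

Suppose Family 2 reports 21, Family 3 reports 27 and Family 4 reports 27.
Report 12: project built, pays 12, utility 12 - 12 = 0.
Report 5: project built, pays 5, utility 12 - 5 = 7.
So reporting 5 beats truth here (7 > 0).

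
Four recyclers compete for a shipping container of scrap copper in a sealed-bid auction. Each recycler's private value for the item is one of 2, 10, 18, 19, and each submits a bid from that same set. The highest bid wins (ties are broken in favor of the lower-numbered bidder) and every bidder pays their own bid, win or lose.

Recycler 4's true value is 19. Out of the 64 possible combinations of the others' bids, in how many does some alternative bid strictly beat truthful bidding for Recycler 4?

45

Others bid (2, 2, 2): truth gives 0; bid 10 gives 9 > 0. Violating.
Others bid (2, 2, 10): truth gives 0; bid 18 gives 1 > 0. Violating.
Others bid (2, 2, 19): truth gives -19; bid 2 gives -2 > -19. Violating.
Others bid (2, 10, 2): truth gives 0; bid 18 gives 1 > 0. Violating.
Others bid (2, 2, 18): truth gives 0; no alternative beats it.
Others bid (2, 10, 18): truth gives 0; no alternative beats it.
(Checking all 64 profiles: 45 have a profitable deviation, 19 do not.)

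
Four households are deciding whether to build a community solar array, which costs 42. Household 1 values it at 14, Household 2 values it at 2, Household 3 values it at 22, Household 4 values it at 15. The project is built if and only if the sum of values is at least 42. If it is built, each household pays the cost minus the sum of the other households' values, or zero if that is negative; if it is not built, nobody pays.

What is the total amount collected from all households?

Total value 53 ≥ cost 42, so it is built.
Household 1: others sum to 39; max(0, 42 - 39) = 3.
Household 2: others sum to 51; max(0, 42 - 51) = 0.
Household 3: others sum to 31; max(0, 42 - 31) = 11.
Household 4: others sum to 38; max(0, 42 - 38) = 4.
Total collected = 3 + 0 + 11 + 4 = 18.

18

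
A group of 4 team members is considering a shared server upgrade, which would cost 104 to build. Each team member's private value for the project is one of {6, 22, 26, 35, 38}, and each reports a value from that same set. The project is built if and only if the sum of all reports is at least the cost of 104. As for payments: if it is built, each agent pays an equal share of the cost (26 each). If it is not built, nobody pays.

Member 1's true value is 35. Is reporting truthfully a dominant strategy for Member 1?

Consider the case where Member 2 reports 6, Member 3 reports 22 and Member 4 reports 38.
Truthful report 35: project not built, utility 0.
Report 38 instead: project built, pays 26, utility 35 - 26 = 9.
Since 9 > 0, reporting 38 is strictly better here, so truthful reporting is not dominant.

No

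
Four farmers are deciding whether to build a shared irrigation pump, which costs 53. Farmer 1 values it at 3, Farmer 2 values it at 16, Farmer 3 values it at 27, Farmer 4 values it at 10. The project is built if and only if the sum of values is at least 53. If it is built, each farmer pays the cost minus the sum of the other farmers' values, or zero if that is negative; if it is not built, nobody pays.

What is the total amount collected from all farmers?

44

Total value 56 ≥ cost 53, so it is built.
Farmer 1: others sum to 53; max(0, 53 - 53) = 0.
Farmer 2: others sum to 40; max(0, 53 - 40) = 13.
Farmer 3: others sum to 29; max(0, 53 - 29) = 24.
Farmer 4: others sum to 46; max(0, 53 - 46) = 7.
Total collected = 0 + 13 + 24 + 7 = 44.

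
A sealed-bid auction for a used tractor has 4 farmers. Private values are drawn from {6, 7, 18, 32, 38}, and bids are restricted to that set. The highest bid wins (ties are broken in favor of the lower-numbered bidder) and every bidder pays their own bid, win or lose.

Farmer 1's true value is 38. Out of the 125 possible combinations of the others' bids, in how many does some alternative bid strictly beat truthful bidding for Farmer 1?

Others bid (6, 6, 6): truth gives 0; bid 6 gives 32 > 0. Violating.
Others bid (6, 6, 7): truth gives 0; bid 7 gives 31 > 0. Violating.
Others bid (6, 6, 18): truth gives 0; bid 18 gives 20 > 0. Violating.
Others bid (6, 6, 32): truth gives 0; bid 32 gives 6 > 0. Violating.
Others bid (6, 6, 38): truth gives 0; no alternative beats it.
Others bid (6, 7, 38): truth gives 0; no alternative beats it.
(Checking all 125 profiles: 64 have a profitable deviation, 61 do not.)

64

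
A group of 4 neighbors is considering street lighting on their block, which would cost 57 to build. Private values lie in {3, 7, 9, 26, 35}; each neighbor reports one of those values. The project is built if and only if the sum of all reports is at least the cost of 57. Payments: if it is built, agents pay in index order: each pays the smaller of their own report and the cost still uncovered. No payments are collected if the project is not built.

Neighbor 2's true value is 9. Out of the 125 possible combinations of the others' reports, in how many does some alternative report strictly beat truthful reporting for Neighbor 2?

53

Others report (3, 26, 26): truth gives 0; report 3 gives 6 > 0. Violating.
Others report (3, 26, 35): truth gives 0; report 3 gives 6 > 0. Violating.
Others report (3, 35, 26): truth gives 0; report 3 gives 6 > 0. Violating.
Others report (3, 35, 35): truth gives 0; report 3 gives 6 > 0. Violating.
Others report (3, 3, 3): truth gives 0; no alternative beats it.
Others report (3, 3, 7): truth gives 0; no alternative beats it.
(Checking all 125 profiles: 53 have a profitable deviation, 72 do not.)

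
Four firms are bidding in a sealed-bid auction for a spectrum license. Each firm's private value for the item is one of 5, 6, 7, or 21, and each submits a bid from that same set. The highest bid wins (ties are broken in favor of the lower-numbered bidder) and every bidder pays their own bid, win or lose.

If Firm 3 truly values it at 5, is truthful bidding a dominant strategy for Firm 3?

Consider the case where Firm 1 bids 5, Firm 2 bids 5 and Firm 4 bids 5.
Truthful bid 5: loses but pays 5, utility -5.
Bid 6 instead: wins, pays 6, utility 5 - 6 = -1.
Since -1 > -5, bidding 6 is strictly better here, so truthful bidding is not dominant.

No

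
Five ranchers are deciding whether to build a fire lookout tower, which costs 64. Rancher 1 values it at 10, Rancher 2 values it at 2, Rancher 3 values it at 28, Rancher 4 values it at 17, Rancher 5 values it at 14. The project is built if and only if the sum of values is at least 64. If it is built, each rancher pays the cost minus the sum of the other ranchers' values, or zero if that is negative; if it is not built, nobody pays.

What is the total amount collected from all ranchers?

Total value 71 ≥ cost 64, so it is built.
Rancher 1: others sum to 61; max(0, 64 - 61) = 3.
Rancher 2: others sum to 69; max(0, 64 - 69) = 0.
Rancher 3: others sum to 43; max(0, 64 - 43) = 21.
Rancher 4: others sum to 54; max(0, 64 - 54) = 10.
Rancher 5: others sum to 57; max(0, 64 - 57) = 7.
Total collected = 3 + 0 + 21 + 10 + 7 = 41.

41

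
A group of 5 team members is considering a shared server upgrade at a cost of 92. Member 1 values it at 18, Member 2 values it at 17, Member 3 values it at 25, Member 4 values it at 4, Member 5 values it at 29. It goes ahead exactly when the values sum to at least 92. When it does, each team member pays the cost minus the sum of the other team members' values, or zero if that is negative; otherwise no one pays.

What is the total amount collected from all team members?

88

Total value 93 ≥ cost 92, so it is built.
Member 1: others sum to 75; max(0, 92 - 75) = 17.
Member 2: others sum to 76; max(0, 92 - 76) = 16.
Member 3: others sum to 68; max(0, 92 - 68) = 24.
Member 4: others sum to 89; max(0, 92 - 89) = 3.
Member 5: others sum to 64; max(0, 92 - 64) = 28.
Total collected = 17 + 16 + 24 + 3 + 28 = 88.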